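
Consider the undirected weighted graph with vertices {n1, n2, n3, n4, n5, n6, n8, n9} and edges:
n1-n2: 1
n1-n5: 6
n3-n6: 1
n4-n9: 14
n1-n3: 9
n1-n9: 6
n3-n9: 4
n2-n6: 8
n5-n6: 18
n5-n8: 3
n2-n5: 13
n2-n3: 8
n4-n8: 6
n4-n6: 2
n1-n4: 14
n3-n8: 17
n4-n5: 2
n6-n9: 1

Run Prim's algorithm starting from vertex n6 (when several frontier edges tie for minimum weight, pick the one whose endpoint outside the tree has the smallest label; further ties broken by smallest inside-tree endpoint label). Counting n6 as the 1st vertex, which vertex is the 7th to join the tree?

n1

Grow the tree from n6 using Prim:
Step 1: cheapest edge leaving the tree is n3-n6 (1); add n3.
Step 2: cheapest edge leaving the tree is n6-n9 (1); add n9.
Step 3: cheapest edge leaving the tree is n4-n6 (2); add n4.
Step 4: cheapest edge leaving the tree is n4-n5 (2); add n5.
Step 5: cheapest edge leaving the tree is n5-n8 (3); add n8.
Step 6: cheapest edge leaving the tree is n1-n5 (6); add n1.
Step 7: cheapest edge leaving the tree is n1-n2 (1); add n2.
Vertex order: n6, n3, n9, n4, n5, n8, n1, n2. The 7th vertex is n1.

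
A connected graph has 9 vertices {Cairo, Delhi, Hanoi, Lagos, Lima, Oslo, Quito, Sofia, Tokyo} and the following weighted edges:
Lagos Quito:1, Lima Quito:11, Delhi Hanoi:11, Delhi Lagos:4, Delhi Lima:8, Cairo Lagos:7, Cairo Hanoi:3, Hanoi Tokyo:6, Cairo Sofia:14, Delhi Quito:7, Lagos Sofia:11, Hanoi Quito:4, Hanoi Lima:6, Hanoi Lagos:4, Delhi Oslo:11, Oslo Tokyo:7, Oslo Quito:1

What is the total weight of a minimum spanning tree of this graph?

Kruskal: consider edges lightest-first.
Lagos Quito (1): add — endpoints in different components.
Oslo Quito (1): add — endpoints in different components.
Cairo Hanoi (3): add — endpoints in different components.
Delhi Lagos (4): add — endpoints in different components.
Hanoi Lagos (4): add — endpoints in different components.
Hanoi Quito (4): skip — Hanoi and Quito already connected.
Hanoi Lima (6): add — endpoints in different components.
Hanoi Tokyo (6): add — endpoints in different components.
Cairo Lagos (7): skip — Lagos and Cairo already connected.
Delhi Quito (7): skip — Delhi and Quito already connected.
Oslo Tokyo (7): skip — Oslo and Tokyo already connected.
Delhi Lima (8): skip — Lima and Delhi already connected.
Delhi Hanoi (11): skip — Delhi and Hanoi already connected.
Delhi Oslo (11): skip — Delhi and Oslo already connected.
Lagos Sofia (11): add — endpoints in different components.
MST edges: Lagos Quito, Oslo Quito, Cairo Hanoi, Delhi Lagos, Hanoi Lagos, Hanoi Lima, Hanoi Tokyo, Lagos Sofia; total weight 1+1+3+4+4+6+6+11 = 36.

36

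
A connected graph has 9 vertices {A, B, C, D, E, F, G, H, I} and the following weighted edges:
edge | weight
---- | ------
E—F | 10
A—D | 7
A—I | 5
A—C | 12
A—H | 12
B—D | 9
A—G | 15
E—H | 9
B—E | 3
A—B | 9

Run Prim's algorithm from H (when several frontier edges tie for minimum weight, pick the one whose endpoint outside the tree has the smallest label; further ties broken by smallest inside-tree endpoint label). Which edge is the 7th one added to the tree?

A-C

Prim, starting at H.
Step 1: frontier [E—H 9, A—H 12] → take E—H (9); add E.
Step 2: frontier [B—E 3, E—F 10, A—H 12] → take B—E (3); add B.
Step 3: frontier [A—B 9, B—D 9, E—F 10, A—H 12] → take A—B (9); add A.
Step 4: frontier [A—I 5, A—D 7, A—C 12, A—G 15, B—D 9, E—F 10] → take A—I (5); add I.
Step 5: frontier [A—D 7, A—C 12, A—G 15, B—D 9, E—F 10] → take A—D (7); add D.
Step 6: frontier [A—C 12, A—G 15, E—F 10] → take E—F (10); add F.
Step 7: frontier [A—C 12, A—G 15] → take A—C (12); add C.
Step 8: frontier [A—G 15] → take A—G (15); add G.
The 7th edge added is A—C.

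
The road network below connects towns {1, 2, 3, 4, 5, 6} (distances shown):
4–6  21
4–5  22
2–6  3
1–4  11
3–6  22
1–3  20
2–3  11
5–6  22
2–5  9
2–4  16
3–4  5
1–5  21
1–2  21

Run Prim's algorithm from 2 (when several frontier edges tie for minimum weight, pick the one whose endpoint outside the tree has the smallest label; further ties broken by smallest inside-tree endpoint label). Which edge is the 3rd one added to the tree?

2-3

Prim, starting at 2.
Step 1: frontier [2–6 3, 2–5 9, 2–3 11, 2–4 16, 1–2 21] → take 2–6 (3); add 6.
Step 2: frontier [2–5 9, 2–3 11, 2–4 16, 1–2 21, 4–6 21, 3–6 22, 5–6 22] → take 2–5 (9); add 5.
Step 3: frontier [2–3 11, 2–4 16, 1–2 21, 1–5 21, 4–5 22, 4–6 21, 3–6 22] → take 2–3 (11); add 3.
Step 4: frontier [2–4 16, 1–2 21, 3–4 5, 1–3 20, 1–5 21, 4–5 22, 4–6 21] → take 3–4 (5); add 4.
Step 5: frontier [1–2 21, 1–3 20, 1–4 11, 1–5 21] → take 1–4 (11); add 1.
The 3rd edge added is 2–3.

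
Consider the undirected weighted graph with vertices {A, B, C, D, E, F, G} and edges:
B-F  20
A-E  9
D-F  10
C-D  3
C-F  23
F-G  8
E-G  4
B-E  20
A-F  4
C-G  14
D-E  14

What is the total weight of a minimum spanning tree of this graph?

49

Grow the tree from E using Prim:
Step 1: frontier [E-G 4, A-E 9, D-E 14, B-E 20] → take E-G (4); add G.
Step 2: frontier [A-E 9, D-E 14, B-E 20, F-G 8, C-G 14] → take F-G (8); add F.
Step 3: frontier [A-E 9, D-E 14, B-E 20, A-F 4, D-F 10, B-F 20, C-F 23, C-G 14] → take A-F (4); add A.
Step 4: frontier [D-E 14, B-E 20, D-F 10, B-F 20, C-F 23, C-G 14] → take D-F (10); add D.
Step 5: frontier [C-D 3, B-E 20, B-F 20, C-F 23, C-G 14] → take C-D (3); add C.
Step 6: frontier [B-E 20, B-F 20] → take B-E (20); add B.
MST edges: E-G, F-G, A-F, D-F, C-D, B-E; total weight 4+8+4+10+3+20 = 49.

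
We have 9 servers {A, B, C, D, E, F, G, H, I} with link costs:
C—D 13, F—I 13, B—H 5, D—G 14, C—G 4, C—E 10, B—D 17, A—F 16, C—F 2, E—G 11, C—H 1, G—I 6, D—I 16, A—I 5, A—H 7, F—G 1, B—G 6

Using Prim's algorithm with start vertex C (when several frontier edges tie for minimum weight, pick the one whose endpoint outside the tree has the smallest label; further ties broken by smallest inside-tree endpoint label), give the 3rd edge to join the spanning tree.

Prim's algorithm from C:
Step 1: cheapest edge leaving the tree is C—H (1); add H.
Step 2: cheapest edge leaving the tree is C—F (2); add F.
Step 3: cheapest edge leaving the tree is F—G (1); add G.
Step 4: cheapest edge leaving the tree is B—H (5); add B.
Step 5: cheapest edge leaving the tree is G—I (6); add I.
Step 6: cheapest edge leaving the tree is A—I (5); add A.
Step 7: cheapest edge leaving the tree is C—E (10); add E.
Step 8: cheapest edge leaving the tree is C—D (13); add D.
The 3rd edge added is F—G.

F-G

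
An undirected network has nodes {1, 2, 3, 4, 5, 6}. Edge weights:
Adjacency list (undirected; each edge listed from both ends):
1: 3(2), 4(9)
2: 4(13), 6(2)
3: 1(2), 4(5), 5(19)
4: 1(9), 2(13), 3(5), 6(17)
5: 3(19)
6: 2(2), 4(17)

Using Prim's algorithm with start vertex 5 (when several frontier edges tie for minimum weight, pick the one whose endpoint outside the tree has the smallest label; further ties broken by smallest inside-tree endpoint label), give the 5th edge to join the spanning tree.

Grow the tree from 5 using Prim:
Step 1: frontier [3–5 19] → take 3–5 (19); add 3.
Step 2: frontier [1–3 2, 3–4 5] → take 1–3 (2); add 1.
Step 3: frontier [1–4 9, 3–4 5] → take 3–4 (5); add 4.
Step 4: frontier [2–4 13, 4–6 17] → take 2–4 (13); add 2.
Step 5: frontier [2–6 2, 4–6 17] → take 2–6 (2); add 6.
The 5th edge added is 2–6.

2-6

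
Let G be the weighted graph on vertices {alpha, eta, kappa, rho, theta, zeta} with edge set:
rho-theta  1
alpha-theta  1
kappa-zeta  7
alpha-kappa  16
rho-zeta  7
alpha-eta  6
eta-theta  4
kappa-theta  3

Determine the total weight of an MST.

16

Kruskal: consider edges lightest-first.
alpha-theta (1): add — endpoints in different components.
rho-theta (1): add — endpoints in different components.
kappa-theta (3): add — endpoints in different components.
eta-theta (4): add — endpoints in different components.
alpha-eta (6): skip — eta and alpha already connected.
kappa-zeta (7): add — endpoints in different components.
MST edges: alpha-theta, rho-theta, kappa-theta, eta-theta, kappa-zeta; total weight 1+1+3+4+7 = 16.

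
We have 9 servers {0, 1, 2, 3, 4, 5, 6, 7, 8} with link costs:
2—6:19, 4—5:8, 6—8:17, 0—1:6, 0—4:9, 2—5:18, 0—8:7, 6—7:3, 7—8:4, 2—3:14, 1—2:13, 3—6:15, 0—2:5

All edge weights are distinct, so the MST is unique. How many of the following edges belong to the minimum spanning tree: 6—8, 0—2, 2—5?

Sort edges by weight, then run Kruskal:
6—7 (3): add — endpoints in different components.
7—8 (4): add — endpoints in different components.
0—2 (5): add — endpoints in different components.
0—1 (6): add — endpoints in different components.
0—8 (7): add — endpoints in different components.
4—5 (8): add — endpoints in different components.
0—4 (9): add — endpoints in different components.
1—2 (13): skip — 1 and 2 already connected.
2—3 (14): add — endpoints in different components.
MST edge set: {6—7, 7—8, 0—2, 0—1, 0—8, 4—5, 0—4, 2—3}.
Of the listed edges, {0—2} are in the MST → 1.

1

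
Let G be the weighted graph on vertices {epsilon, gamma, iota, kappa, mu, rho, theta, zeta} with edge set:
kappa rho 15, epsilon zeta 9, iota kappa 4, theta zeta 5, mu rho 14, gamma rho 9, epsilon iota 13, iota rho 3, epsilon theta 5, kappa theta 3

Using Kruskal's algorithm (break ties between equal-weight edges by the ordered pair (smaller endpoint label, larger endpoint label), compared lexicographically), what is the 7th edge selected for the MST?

Kruskal's algorithm — process edges by increasing weight (ties by edge label):
iota rho (3): add — endpoints in different components.
kappa theta (3): add — endpoints in different components.
iota kappa (4): add — endpoints in different components.
epsilon theta (5): add — endpoints in different components.
theta zeta (5): add — endpoints in different components.
epsilon zeta (9): skip — zeta and epsilon already connected.
gamma rho (9): add — endpoints in different components.
epsilon iota (13): skip — iota and epsilon already connected.
mu rho (14): add — endpoints in different components.
The 7th edge added is mu rho.

mu-rho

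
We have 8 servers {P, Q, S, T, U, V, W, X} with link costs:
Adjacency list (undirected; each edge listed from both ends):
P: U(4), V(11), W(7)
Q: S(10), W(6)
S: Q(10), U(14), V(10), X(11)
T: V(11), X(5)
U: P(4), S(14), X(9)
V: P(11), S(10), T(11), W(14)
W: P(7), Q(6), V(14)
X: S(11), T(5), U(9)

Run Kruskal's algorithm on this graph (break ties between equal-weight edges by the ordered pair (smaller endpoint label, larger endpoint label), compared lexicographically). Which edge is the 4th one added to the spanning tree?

P-W

Sort edges by weight, then run Kruskal:
P—U (4): add — endpoints in different components.
T—X (5): add — endpoints in different components.
Q—W (6): add — endpoints in different components.
P—W (7): add — endpoints in different components.
U—X (9): add — endpoints in different components.
Q—S (10): add — endpoints in different components.
S—V (10): add — endpoints in different components.
The 4th edge added is P—W.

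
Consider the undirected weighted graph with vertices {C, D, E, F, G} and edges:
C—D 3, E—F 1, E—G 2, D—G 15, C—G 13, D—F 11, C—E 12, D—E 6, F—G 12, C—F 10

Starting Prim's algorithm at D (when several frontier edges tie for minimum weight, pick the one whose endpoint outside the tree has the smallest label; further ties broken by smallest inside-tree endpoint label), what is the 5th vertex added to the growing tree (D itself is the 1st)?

Prim's algorithm from D:
Step 1: frontier [C—D 3, D—E 6, D—F 11, D—G 15] → take C—D (3); add C.
Step 2: frontier [C—F 10, C—E 12, C—G 13, D—E 6, D—F 11, D—G 15] → take D—E (6); add E.
Step 3: frontier [C—F 10, C—G 13, D—F 11, D—G 15, E—F 1, E—G 2] → take E—F (1); add F.
Step 4: frontier [C—G 13, D—G 15, E—G 2, F—G 12] → take E—G (2); add G.
Vertex order: D, C, E, F, G. The 5th vertex is G.

G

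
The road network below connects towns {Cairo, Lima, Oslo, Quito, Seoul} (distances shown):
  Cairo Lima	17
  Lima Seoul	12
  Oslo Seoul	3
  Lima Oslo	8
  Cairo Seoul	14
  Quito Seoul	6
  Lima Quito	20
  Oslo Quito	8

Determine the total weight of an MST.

31

Sort edges by weight, then run Kruskal:
Oslo Seoul (3): add — endpoints in different components.
Quito Seoul (6): add — endpoints in different components.
Lima Oslo (8): add — endpoints in different components.
Oslo Quito (8): skip — Quito and Oslo already connected.
Lima Seoul (12): skip — Seoul and Lima already connected.
Cairo Seoul (14): add — endpoints in different components.
MST edges: Oslo Seoul, Quito Seoul, Lima Oslo, Cairo Seoul; total weight 3+6+8+14 = 31.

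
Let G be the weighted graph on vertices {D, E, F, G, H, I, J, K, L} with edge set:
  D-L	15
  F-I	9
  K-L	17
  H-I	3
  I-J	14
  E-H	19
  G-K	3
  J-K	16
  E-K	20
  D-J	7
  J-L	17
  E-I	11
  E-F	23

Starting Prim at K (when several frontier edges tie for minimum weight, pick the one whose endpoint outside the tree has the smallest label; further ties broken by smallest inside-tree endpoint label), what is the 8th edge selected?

D-L

Grow the tree from K using Prim:
Step 1: cheapest edge leaving the tree is G-K (3); add G.
Step 2: cheapest edge leaving the tree is J-K (16); add J.
Step 3: cheapest edge leaving the tree is D-J (7); add D.
Step 4: cheapest edge leaving the tree is I-J (14); add I.
Step 5: cheapest edge leaving the tree is H-I (3); add H.
Step 6: cheapest edge leaving the tree is F-I (9); add F.
Step 7: cheapest edge leaving the tree is E-I (11); add E.
Step 8: cheapest edge leaving the tree is D-L (15); add L.
The 8th edge added is D-L.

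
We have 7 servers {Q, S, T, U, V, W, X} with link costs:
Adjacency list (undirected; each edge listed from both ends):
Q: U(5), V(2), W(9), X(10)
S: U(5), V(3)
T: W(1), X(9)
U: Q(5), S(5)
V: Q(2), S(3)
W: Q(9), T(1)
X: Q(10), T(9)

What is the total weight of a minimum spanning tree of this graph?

Grow the tree from T using Prim:
Step 1: frontier [T-W 1, T-X 9] → take T-W (1); add W.
Step 2: frontier [T-X 9, Q-W 9] → take Q-W (9); add Q.
Step 3: frontier [Q-V 2, Q-U 5, Q-X 10, T-X 9] → take Q-V (2); add V.
Step 4: frontier [Q-U 5, Q-X 10, T-X 9, S-V 3] → take S-V (3); add S.
Step 5: frontier [Q-U 5, Q-X 10, S-U 5, T-X 9] → take Q-U (5); add U.
Step 6: frontier [Q-X 10, T-X 9] → take T-X (9); add X.
MST edges: T-W, Q-W, Q-V, S-V, Q-U, T-X; total weight 1+9+2+3+5+9 = 29.

29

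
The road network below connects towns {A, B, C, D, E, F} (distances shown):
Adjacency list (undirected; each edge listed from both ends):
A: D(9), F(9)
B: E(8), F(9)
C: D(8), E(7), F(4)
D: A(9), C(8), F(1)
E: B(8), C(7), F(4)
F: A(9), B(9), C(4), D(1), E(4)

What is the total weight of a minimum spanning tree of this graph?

26

Prim, starting at A.
Step 1: frontier [A-D 9, A-F 9] → take A-D (9); add D.
Step 2: frontier [A-F 9, D-F 1, C-D 8] → take D-F (1); add F.
Step 3: frontier [C-D 8, C-F 4, E-F 4, B-F 9] → take C-F (4); add C.
Step 4: frontier [C-E 7, E-F 4, B-F 9] → take E-F (4); add E.
Step 5: frontier [B-E 8, B-F 9] → take B-E (8); add B.
MST edges: A-D, D-F, C-F, E-F, B-E; total weight 9+1+4+4+8 = 26.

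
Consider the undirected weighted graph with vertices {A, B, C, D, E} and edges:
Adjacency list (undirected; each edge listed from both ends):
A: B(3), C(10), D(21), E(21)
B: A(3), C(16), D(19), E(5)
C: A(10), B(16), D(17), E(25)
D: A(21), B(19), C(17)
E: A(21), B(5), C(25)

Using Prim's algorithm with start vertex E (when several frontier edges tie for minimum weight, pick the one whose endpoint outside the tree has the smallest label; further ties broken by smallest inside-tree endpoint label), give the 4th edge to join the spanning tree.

C-D

Prim's algorithm from E:
Step 1: frontier [B E 5, A E 21, C E 25] → take B E (5); add B.
Step 2: frontier [A B 3, B C 16, B D 19, A E 21, C E 25] → take A B (3); add A.
Step 3: frontier [A C 10, A D 21, B C 16, B D 19, C E 25] → take A C (10); add C.
Step 4: frontier [A D 21, B D 19, C D 17] → take C D (17); add D.
The 4th edge added is C D.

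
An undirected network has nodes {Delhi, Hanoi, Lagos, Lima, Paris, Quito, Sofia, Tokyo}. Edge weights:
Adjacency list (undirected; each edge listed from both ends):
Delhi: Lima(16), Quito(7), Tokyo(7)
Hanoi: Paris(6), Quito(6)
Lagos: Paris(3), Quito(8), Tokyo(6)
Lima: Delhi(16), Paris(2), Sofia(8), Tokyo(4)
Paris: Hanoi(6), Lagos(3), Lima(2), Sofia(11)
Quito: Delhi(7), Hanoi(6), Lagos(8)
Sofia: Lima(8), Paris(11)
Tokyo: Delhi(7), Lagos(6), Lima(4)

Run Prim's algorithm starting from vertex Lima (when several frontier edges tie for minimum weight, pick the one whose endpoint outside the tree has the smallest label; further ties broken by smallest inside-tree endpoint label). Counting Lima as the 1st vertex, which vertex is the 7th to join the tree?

Delhi

Grow the tree from Lima using Prim:
Step 1: cheapest edge leaving the tree is Lima–Paris (2); add Paris.
Step 2: cheapest edge leaving the tree is Lagos–Paris (3); add Lagos.
Step 3: cheapest edge leaving the tree is Lima–Tokyo (4); add Tokyo.
Step 4: cheapest edge leaving the tree is Hanoi–Paris (6); add Hanoi.
Step 5: cheapest edge leaving the tree is Hanoi–Quito (6); add Quito.
Step 6: cheapest edge leaving the tree is Delhi–Quito (7); add Delhi.
Step 7: cheapest edge leaving the tree is Lima–Sofia (8); add Sofia.
Vertex order: Lima, Paris, Lagos, Tokyo, Hanoi, Quito, Delhi, Sofia. The 7th vertex is Delhi.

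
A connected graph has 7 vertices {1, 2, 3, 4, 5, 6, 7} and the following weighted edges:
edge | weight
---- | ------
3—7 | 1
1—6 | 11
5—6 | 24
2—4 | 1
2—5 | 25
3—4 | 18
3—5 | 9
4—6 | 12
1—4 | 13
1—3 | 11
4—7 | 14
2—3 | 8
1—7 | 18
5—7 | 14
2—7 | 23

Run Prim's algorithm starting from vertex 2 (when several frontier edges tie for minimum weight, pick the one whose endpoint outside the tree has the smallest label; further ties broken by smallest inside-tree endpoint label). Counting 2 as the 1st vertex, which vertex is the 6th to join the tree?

1

Grow the tree from 2 using Prim:
Step 1: cheapest edge leaving the tree is 2—4 (1); add 4.
Step 2: cheapest edge leaving the tree is 2—3 (8); add 3.
Step 3: cheapest edge leaving the tree is 3—7 (1); add 7.
Step 4: cheapest edge leaving the tree is 3—5 (9); add 5.
Step 5: cheapest edge leaving the tree is 1—3 (11); add 1.
Step 6: cheapest edge leaving the tree is 1—6 (11); add 6.
Vertex order: 2, 4, 3, 7, 5, 1, 6. The 6th vertex is 1.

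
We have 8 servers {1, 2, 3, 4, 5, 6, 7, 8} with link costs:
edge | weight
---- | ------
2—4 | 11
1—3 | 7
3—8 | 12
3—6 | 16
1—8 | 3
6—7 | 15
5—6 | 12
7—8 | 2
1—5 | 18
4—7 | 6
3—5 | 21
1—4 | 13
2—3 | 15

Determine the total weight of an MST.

Kruskal: consider edges lightest-first.
7—8 (2): add — endpoints in different components.
1—8 (3): add — endpoints in different components.
4—7 (6): add — endpoints in different components.
1—3 (7): add — endpoints in different components.
2—4 (11): add — endpoints in different components.
3—8 (12): skip — 3 and 8 already connected.
5—6 (12): add — endpoints in different components.
1—4 (13): skip — 1 and 4 already connected.
2—3 (15): skip — 2 and 3 already connected.
6—7 (15): add — endpoints in different components.
MST edges: 7—8, 1—8, 4—7, 1—3, 2—4, 5—6, 6—7; total weight 2+3+6+7+11+12+15 = 56.

56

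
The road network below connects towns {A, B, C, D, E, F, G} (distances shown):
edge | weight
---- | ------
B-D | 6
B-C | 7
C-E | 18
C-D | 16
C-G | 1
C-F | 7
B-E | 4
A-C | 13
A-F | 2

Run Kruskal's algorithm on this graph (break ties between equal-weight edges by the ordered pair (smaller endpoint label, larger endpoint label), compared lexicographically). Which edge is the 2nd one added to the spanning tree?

A-F

Sort edges by weight, then run Kruskal:
C-G (1): add. Components now {A} {B} {C,G} {D} {E} {F}
A-F (2): add. Components now {A,F} {B} {C,G} {D} {E}
B-E (4): add. Components now {A,F} {B,E} {C,G} {D}
B-D (6): add. Components now {A,F} {B,D,E} {C,G}
B-C (7): add. Components now {A,F} {B,C,D,E,G}
C-F (7): add. Components now {A,B,C,D,E,F,G}
The 2nd edge added is A-F.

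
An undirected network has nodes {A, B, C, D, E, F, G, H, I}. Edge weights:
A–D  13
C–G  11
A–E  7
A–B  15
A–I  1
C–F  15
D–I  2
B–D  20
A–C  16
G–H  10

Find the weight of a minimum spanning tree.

77

Kruskal's algorithm — process edges by increasing weight (ties by edge label):
A–I (1): add — endpoints in different components.
D–I (2): add — endpoints in different components.
A–E (7): add — endpoints in different components.
G–H (10): add — endpoints in different components.
C–G (11): add — endpoints in different components.
A–D (13): skip — A and D already connected.
A–B (15): add — endpoints in different components.
C–F (15): add — endpoints in different components.
A–C (16): add — endpoints in different components.
MST edges: A–I, D–I, A–E, G–H, C–G, A–B, C–F, A–C; total weight 1+2+7+10+11+15+15+16 = 77.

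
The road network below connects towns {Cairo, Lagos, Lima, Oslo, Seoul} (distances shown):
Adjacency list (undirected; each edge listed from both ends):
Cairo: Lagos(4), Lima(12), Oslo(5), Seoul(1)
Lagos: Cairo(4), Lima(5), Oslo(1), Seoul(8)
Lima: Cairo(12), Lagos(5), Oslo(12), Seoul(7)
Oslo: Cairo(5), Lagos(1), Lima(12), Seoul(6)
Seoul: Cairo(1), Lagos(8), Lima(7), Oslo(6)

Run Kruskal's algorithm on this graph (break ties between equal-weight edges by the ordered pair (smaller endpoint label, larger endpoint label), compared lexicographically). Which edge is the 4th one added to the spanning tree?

Lagos-Lima

Kruskal: consider edges lightest-first.
Cairo—Seoul (1): add. Components now {Lima} {Oslo} {Cairo,Seoul} {Lagos}
Lagos—Oslo (1): add. Components now {Lima} {Lagos,Oslo} {Cairo,Seoul}
Cairo—Lagos (4): add. Components now {Lima} {Cairo,Lagos,Oslo,Seoul}
Cairo—Oslo (5): skip — Oslo and Cairo already connected.
Lagos—Lima (5): add. Components now {Cairo,Lagos,Lima,Oslo,Seoul}
The 4th edge added is Lagos—Lima.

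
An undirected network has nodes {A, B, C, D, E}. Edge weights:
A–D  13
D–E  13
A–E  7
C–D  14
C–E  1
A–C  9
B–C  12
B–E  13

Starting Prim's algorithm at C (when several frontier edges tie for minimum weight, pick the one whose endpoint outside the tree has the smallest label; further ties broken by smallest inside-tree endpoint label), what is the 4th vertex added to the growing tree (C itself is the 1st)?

Prim, starting at C.
Step 1: frontier [C–E 1, A–C 9, B–C 12, C–D 14] → take C–E (1); add E.
Step 2: frontier [A–C 9, B–C 12, C–D 14, A–E 7, B–E 13, D–E 13] → take A–E (7); add A.
Step 3: frontier [A–D 13, B–C 12, C–D 14, B–E 13, D–E 13] → take B–C (12); add B.
Step 4: frontier [A–D 13, C–D 14, D–E 13] → take A–D (13); add D.
Vertex order: C, E, A, B, D. The 4th vertex is B.

B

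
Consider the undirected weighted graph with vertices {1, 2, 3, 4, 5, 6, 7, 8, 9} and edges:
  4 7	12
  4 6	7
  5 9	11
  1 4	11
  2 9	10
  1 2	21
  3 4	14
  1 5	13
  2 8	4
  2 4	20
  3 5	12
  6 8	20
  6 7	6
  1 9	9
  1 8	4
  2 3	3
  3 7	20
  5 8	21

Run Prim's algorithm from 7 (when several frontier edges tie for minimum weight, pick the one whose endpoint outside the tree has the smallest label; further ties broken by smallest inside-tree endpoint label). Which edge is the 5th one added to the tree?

2-8

Prim's algorithm from 7:
Step 1: cheapest edge leaving the tree is 6 7 (6); add 6.
Step 2: cheapest edge leaving the tree is 4 6 (7); add 4.
Step 3: cheapest edge leaving the tree is 1 4 (11); add 1.
Step 4: cheapest edge leaving the tree is 1 8 (4); add 8.
Step 5: cheapest edge leaving the tree is 2 8 (4); add 2.
Step 6: cheapest edge leaving the tree is 2 3 (3); add 3.
Step 7: cheapest edge leaving the tree is 1 9 (9); add 9.
Step 8: cheapest edge leaving the tree is 5 9 (11); add 5.
The 5th edge added is 2 8.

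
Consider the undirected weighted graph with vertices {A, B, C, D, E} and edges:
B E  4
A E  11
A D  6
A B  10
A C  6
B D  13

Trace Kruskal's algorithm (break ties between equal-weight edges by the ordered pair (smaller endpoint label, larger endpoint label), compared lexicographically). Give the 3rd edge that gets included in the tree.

Kruskal's algorithm — process edges by increasing weight (ties by edge label):
B E (4): add. Components now {A} {B,E} {C} {D}
A C (6): add. Components now {A,C} {B,E} {D}
A D (6): add. Components now {A,C,D} {B,E}
A B (10): add. Components now {A,B,C,D,E}
The 3rd edge added is A D.

A-D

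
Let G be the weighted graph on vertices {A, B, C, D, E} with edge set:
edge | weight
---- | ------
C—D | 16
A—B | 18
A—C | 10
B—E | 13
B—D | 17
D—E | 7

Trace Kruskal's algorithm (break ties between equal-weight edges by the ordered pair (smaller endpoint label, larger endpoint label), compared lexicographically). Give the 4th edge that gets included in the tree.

Kruskal: consider edges lightest-first.
D—E (7): add. Components now {A} {B} {C} {D,E}
A—C (10): add. Components now {A,C} {B} {D,E}
B—E (13): add. Components now {A,C} {B,D,E}
C—D (16): add. Components now {A,B,C,D,E}
The 4th edge added is C—D.

C-D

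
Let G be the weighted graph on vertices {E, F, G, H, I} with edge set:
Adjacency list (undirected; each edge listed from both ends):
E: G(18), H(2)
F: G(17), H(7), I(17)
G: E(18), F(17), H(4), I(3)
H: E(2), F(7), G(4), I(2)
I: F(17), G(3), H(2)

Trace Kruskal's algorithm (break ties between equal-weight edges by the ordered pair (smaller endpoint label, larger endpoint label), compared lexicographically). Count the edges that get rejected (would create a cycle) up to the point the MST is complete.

1

Kruskal's algorithm — process edges by increasing weight (ties by edge label):
E—H (2): add — endpoints in different components.
H—I (2): add — endpoints in different components.
G—I (3): add — endpoints in different components.
G—H (4): skip — G and H already connected.
F—H (7): add — endpoints in different components.
Edges rejected before the tree was complete: 1.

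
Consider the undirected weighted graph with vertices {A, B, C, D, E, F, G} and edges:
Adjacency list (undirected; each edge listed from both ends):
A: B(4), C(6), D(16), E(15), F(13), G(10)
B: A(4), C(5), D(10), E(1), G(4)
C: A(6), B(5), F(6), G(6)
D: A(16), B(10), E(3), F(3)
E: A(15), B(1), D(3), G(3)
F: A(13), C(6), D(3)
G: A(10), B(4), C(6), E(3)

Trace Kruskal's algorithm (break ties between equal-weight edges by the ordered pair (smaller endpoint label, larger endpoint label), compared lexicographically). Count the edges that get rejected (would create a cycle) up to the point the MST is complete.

1

Kruskal: consider edges lightest-first.
B-E (1): add. Components now {A} {B,E} {C} {D} {F} {G}
D-E (3): add. Components now {A} {B,D,E} {C} {F} {G}
D-F (3): add. Components now {A} {B,D,E,F} {C} {G}
E-G (3): add. Components now {A} {B,D,E,F,G} {C}
A-B (4): add. Components now {A,B,D,E,F,G} {C}
B-G (4): skip — B and G already connected.
B-C (5): add. Components now {A,B,C,D,E,F,G}
Edges rejected before the tree was complete: 1.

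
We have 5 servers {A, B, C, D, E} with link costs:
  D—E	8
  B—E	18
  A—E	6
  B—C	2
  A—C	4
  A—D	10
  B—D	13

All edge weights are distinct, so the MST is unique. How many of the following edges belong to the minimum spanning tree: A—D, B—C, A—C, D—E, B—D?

Kruskal's algorithm — process edges by increasing weight (ties by edge label):
B—C (2): add. Components now {A} {B,C} {D} {E}
A—C (4): add. Components now {A,B,C} {D} {E}
A—E (6): add. Components now {A,B,C,E} {D}
D—E (8): add. Components now {A,B,C,D,E}
MST edge set: {B—C, A—C, A—E, D—E}.
Of the listed edges, {B—C, A—C, D—E} are in the MST → 3.

3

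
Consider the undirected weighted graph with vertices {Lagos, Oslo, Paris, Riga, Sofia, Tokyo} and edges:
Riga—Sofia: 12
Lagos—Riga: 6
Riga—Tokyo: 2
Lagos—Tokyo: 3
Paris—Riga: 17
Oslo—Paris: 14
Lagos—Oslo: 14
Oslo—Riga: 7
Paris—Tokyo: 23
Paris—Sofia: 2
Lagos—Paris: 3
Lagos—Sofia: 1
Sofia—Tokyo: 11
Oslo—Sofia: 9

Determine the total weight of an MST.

15

Kruskal: consider edges lightest-first.
Lagos—Sofia (1): add. Components now {Riga} {Tokyo} {Lagos,Sofia} {Oslo} {Paris}
Paris—Sofia (2): add. Components now {Riga} {Tokyo} {Lagos,Paris,Sofia} {Oslo}
Riga—Tokyo (2): add. Components now {Riga,Tokyo} {Lagos,Paris,Sofia} {Oslo}
Lagos—Paris (3): skip — Lagos and Paris already connected.
Lagos—Tokyo (3): add. Components now {Lagos,Paris,Riga,Sofia,Tokyo} {Oslo}
Lagos—Riga (6): skip — Riga and Lagos already connected.
Oslo—Riga (7): add. Components now {Lagos,Oslo,Paris,Riga,Sofia,Tokyo}
MST edges: Lagos—Sofia, Paris—Sofia, Riga—Tokyo, Lagos—Tokyo, Oslo—Riga; total weight 1+2+2+3+7 = 15.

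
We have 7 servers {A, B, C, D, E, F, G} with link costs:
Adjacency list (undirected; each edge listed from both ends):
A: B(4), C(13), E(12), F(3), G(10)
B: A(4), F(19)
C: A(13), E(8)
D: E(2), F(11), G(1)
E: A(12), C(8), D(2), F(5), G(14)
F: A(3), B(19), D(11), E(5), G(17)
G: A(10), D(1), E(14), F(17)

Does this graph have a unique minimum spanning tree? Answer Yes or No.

Yes

Kruskal: consider edges lightest-first.
D-G (1): add. Components now {A} {B} {C} {D,G} {E} {F}
D-E (2): add. Components now {A} {B} {C} {D,E,G} {F}
A-F (3): add. Components now {A,F} {B} {C} {D,E,G}
A-B (4): add. Components now {A,B,F} {C} {D,E,G}
E-F (5): add. Components now {A,B,D,E,F,G} {C}
C-E (8): add. Components now {A,B,C,D,E,F,G}
Every non-tree edge has weight strictly greater than the heaviest edge on the tree path between its endpoints, so the MST is unique.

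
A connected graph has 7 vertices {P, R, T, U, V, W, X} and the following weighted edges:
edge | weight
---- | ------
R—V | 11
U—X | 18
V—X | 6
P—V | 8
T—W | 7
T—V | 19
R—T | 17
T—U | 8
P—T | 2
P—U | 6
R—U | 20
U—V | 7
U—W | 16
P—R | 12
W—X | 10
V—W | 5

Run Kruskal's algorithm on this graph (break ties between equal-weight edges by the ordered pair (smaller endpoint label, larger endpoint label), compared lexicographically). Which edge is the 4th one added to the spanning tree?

Sort edges by weight, then run Kruskal:
P—T (2): add. Components now {R} {P,T} {X} {V} {U} {W}
V—W (5): add. Components now {R} {P,T} {X} {V,W} {U}
P—U (6): add. Components now {R} {P,T,U} {X} {V,W}
V—X (6): add. Components now {R} {P,T,U} {V,W,X}
T—W (7): add. Components now {R} {P,T,U,V,W,X}
U—V (7): skip — V and U already connected.
P—V (8): skip — P and V already connected.
T—U (8): skip — T and U already connected.
W—X (10): skip — X and W already connected.
R—V (11): add. Components now {P,R,T,U,V,W,X}
The 4th edge added is V—X.

V-X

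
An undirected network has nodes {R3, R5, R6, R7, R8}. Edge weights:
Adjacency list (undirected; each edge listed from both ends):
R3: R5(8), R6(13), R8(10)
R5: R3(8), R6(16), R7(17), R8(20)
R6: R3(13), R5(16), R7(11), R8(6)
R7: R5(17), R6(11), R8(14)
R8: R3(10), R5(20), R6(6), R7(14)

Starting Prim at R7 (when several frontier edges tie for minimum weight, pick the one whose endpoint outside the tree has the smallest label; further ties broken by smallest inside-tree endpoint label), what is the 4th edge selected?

Prim, starting at R7.
Step 1: cheapest edge leaving the tree is R6—R7 (11); add R6.
Step 2: cheapest edge leaving the tree is R6—R8 (6); add R8.
Step 3: cheapest edge leaving the tree is R3—R8 (10); add R3.
Step 4: cheapest edge leaving the tree is R3—R5 (8); add R5.
The 4th edge added is R3—R5.

R3-R5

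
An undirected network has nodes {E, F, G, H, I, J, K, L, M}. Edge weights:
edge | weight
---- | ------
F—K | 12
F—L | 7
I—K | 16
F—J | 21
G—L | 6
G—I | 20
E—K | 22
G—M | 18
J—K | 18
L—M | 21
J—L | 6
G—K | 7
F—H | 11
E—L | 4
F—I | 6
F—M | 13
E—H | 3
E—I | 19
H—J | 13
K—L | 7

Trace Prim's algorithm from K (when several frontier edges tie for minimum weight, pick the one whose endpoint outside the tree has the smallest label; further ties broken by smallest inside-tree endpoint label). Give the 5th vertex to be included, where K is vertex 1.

Grow the tree from K using Prim:
Step 1: cheapest edge leaving the tree is G—K (7); add G.
Step 2: cheapest edge leaving the tree is G—L (6); add L.
Step 3: cheapest edge leaving the tree is E—L (4); add E.
Step 4: cheapest edge leaving the tree is E—H (3); add H.
Step 5: cheapest edge leaving the tree is J—L (6); add J.
Step 6: cheapest edge leaving the tree is F—L (7); add F.
Step 7: cheapest edge leaving the tree is F—I (6); add I.
Step 8: cheapest edge leaving the tree is F—M (13); add M.
Vertex order: K, G, L, E, H, J, F, I, M. The 5th vertex is H.

H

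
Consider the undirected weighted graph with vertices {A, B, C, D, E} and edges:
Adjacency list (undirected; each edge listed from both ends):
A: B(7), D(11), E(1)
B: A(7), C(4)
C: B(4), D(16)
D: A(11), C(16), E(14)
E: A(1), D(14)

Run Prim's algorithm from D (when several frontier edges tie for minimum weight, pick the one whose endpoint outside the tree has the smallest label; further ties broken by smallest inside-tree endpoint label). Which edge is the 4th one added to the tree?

Grow the tree from D using Prim:
Step 1: frontier [A—D 11, D—E 14, C—D 16] → take A—D (11); add A.
Step 2: frontier [A—E 1, A—B 7, D—E 14, C—D 16] → take A—E (1); add E.
Step 3: frontier [A—B 7, C—D 16] → take A—B (7); add B.
Step 4: frontier [B—C 4, C—D 16] → take B—C (4); add C.
The 4th edge added is B—C.

B-C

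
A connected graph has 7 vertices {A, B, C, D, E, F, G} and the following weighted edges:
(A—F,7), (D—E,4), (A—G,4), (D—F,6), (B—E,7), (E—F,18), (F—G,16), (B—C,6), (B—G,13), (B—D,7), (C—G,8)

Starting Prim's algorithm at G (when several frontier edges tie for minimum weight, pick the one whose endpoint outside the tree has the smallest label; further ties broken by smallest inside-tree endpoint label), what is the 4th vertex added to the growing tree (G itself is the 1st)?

Prim, starting at G.
Step 1: frontier [A—G 4, C—G 8, B—G 13, F—G 16] → take A—G (4); add A.
Step 2: frontier [A—F 7, C—G 8, B—G 13, F—G 16] → take A—F (7); add F.
Step 3: frontier [D—F 6, E—F 18, C—G 8, B—G 13] → take D—F (6); add D.
Step 4: frontier [D—E 4, B—D 7, E—F 18, C—G 8, B—G 13] → take D—E (4); add E.
Step 5: frontier [B—D 7, B—E 7, C—G 8, B—G 13] → take B—D (7); add B.
Step 6: frontier [B—C 6, C—G 8] → take B—C (6); add C.
Vertex order: G, A, F, D, E, B, C. The 4th vertex is D.

D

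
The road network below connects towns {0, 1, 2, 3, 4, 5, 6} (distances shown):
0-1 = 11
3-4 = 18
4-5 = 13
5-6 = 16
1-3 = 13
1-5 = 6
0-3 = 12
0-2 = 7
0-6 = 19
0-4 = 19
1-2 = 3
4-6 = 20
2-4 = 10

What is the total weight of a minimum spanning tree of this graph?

Kruskal: consider edges lightest-first.
1-2 (3): add — endpoints in different components.
1-5 (6): add — endpoints in different components.
0-2 (7): add — endpoints in different components.
2-4 (10): add — endpoints in different components.
0-1 (11): skip — 0 and 1 already connected.
0-3 (12): add — endpoints in different components.
1-3 (13): skip — 1 and 3 already connected.
4-5 (13): skip — 4 and 5 already connected.
5-6 (16): add — endpoints in different components.
MST edges: 1-2, 1-5, 0-2, 2-4, 0-3, 5-6; total weight 3+6+7+10+12+16 = 54.

54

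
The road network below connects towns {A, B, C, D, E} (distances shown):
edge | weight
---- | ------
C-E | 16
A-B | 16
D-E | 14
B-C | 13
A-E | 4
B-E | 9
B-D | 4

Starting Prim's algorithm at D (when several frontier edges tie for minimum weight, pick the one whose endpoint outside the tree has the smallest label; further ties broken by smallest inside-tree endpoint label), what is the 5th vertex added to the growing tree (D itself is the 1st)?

C

Grow the tree from D using Prim:
Step 1: frontier [B-D 4, D-E 14] → take B-D (4); add B.
Step 2: frontier [B-E 9, B-C 13, A-B 16, D-E 14] → take B-E (9); add E.
Step 3: frontier [B-C 13, A-B 16, A-E 4, C-E 16] → take A-E (4); add A.
Step 4: frontier [B-C 13, C-E 16] → take B-C (13); add C.
Vertex order: D, B, E, A, C. The 5th vertex is C.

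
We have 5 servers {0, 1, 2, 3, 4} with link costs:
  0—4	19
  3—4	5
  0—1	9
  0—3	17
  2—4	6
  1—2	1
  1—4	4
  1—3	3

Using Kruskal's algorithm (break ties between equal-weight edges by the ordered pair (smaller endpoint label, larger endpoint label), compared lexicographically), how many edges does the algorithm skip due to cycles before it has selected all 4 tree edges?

2

Kruskal's algorithm — process edges by increasing weight (ties by edge label):
1—2 (1): add — endpoints in different components.
1—3 (3): add — endpoints in different components.
1—4 (4): add — endpoints in different components.
3—4 (5): skip — 3 and 4 already connected.
2—4 (6): skip — 2 and 4 already connected.
0—1 (9): add — endpoints in different components.
Edges rejected before the tree was complete: 2.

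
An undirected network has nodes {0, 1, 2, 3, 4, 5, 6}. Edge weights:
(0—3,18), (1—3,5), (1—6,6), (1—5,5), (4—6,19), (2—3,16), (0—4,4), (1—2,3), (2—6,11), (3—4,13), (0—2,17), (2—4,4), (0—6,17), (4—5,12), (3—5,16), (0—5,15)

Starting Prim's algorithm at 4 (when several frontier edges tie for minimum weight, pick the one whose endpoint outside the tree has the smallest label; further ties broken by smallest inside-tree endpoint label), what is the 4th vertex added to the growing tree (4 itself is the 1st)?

Prim's algorithm from 4:
Step 1: cheapest edge leaving the tree is 0—4 (4); add 0.
Step 2: cheapest edge leaving the tree is 2—4 (4); add 2.
Step 3: cheapest edge leaving the tree is 1—2 (3); add 1.
Step 4: cheapest edge leaving the tree is 1—3 (5); add 3.
Step 5: cheapest edge leaving the tree is 1—5 (5); add 5.
Step 6: cheapest edge leaving the tree is 1—6 (6); add 6.
Vertex order: 4, 0, 2, 1, 3, 5, 6. The 4th vertex is 1.

1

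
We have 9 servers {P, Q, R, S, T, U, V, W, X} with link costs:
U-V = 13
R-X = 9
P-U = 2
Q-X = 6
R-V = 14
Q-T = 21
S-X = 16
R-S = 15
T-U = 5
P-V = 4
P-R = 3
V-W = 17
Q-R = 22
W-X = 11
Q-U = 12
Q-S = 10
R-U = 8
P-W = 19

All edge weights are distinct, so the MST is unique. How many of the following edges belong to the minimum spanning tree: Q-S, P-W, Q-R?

1

Sort edges by weight, then run Kruskal:
P-U (2): add — endpoints in different components.
P-R (3): add — endpoints in different components.
P-V (4): add — endpoints in different components.
T-U (5): add — endpoints in different components.
Q-X (6): add — endpoints in different components.
R-U (8): skip — R and U already connected.
R-X (9): add — endpoints in different components.
Q-S (10): add — endpoints in different components.
W-X (11): add — endpoints in different components.
MST edge set: {P-U, P-R, P-V, T-U, Q-X, R-X, Q-S, W-X}.
Of the listed edges, {Q-S} are in the MST → 1.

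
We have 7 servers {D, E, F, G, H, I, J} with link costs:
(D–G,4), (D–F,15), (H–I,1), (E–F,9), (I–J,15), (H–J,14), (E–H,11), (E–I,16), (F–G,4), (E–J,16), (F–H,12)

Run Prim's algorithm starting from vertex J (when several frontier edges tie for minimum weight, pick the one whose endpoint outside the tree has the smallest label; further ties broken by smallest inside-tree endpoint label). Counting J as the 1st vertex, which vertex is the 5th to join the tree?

F

Prim, starting at J.
Step 1: frontier [H–J 14, I–J 15, E–J 16] → take H–J (14); add H.
Step 2: frontier [H–I 1, E–H 11, F–H 12, I–J 15, E–J 16] → take H–I (1); add I.
Step 3: frontier [E–H 11, F–H 12, E–I 16, E–J 16] → take E–H (11); add E.
Step 4: frontier [E–F 9, F–H 12] → take E–F (9); add F.
Step 5: frontier [F–G 4, D–F 15] → take F–G (4); add G.
Step 6: frontier [D–F 15, D–G 4] → take D–G (4); add D.
Vertex order: J, H, I, E, F, G, D. The 5th vertex is F.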